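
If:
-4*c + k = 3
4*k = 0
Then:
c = -3/4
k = 0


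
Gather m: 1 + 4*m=4*m + 1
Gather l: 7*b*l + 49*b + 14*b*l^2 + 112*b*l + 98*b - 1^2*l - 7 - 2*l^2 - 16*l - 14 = 147*b + l^2*(14*b - 2) + l*(119*b - 17) - 21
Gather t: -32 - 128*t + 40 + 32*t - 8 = -96*t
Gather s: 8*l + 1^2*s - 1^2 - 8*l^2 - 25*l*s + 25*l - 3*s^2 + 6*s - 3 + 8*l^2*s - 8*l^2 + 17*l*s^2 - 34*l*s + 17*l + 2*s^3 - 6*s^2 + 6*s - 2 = -16*l^2 + 50*l + 2*s^3 + s^2*(17*l - 9) + s*(8*l^2 - 59*l + 13) - 6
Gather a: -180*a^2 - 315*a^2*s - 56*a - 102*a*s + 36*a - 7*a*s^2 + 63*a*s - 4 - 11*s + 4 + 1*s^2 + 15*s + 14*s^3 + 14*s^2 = a^2*(-315*s - 180) + a*(-7*s^2 - 39*s - 20) + 14*s^3 + 15*s^2 + 4*s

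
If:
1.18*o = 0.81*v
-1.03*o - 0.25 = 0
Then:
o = -0.24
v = -0.35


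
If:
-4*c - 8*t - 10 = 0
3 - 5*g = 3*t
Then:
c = -2*t - 5/2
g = 3/5 - 3*t/5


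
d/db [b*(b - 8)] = 2*b - 8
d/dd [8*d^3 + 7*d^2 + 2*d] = 24*d^2 + 14*d + 2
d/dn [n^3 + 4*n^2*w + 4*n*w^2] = 3*n^2 + 8*n*w + 4*w^2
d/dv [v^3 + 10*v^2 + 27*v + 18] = 3*v^2 + 20*v + 27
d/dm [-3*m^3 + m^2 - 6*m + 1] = -9*m^2 + 2*m - 6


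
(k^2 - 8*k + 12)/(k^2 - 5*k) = (k^2 - 8*k + 12)/(k*(k - 5))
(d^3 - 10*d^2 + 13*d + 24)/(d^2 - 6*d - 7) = (d^2 - 11*d + 24)/(d - 7)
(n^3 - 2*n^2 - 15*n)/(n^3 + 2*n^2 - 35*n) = (n + 3)/(n + 7)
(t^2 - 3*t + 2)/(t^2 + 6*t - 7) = (t - 2)/(t + 7)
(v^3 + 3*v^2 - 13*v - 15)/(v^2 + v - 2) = (v^3 + 3*v^2 - 13*v - 15)/(v^2 + v - 2)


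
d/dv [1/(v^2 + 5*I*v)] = (-2*v - 5*I)/(v^2*(v + 5*I)^2)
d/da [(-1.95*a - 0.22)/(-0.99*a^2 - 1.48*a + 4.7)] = (1.9305*a^2 + 2.886*a - (1.95*a + 0.22)*(1.98*a + 1.48) - 9.165)/(0.99*a^2 + 1.48*a - 4.7)^2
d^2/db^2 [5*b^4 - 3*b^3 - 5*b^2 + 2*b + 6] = 60*b^2 - 18*b - 10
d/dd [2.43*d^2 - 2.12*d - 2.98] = 4.86*d - 2.12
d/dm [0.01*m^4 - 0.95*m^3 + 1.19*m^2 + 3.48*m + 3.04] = 0.04*m^3 - 2.85*m^2 + 2.38*m + 3.48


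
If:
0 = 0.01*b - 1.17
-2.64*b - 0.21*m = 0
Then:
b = 117.00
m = -1470.86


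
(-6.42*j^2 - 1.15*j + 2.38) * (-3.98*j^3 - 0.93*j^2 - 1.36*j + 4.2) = 25.5516*j^5 + 10.5476*j^4 + 0.3283*j^3 - 27.6134*j^2 - 8.0668*j + 9.996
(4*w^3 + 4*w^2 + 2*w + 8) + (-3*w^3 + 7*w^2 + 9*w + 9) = w^3 + 11*w^2 + 11*w + 17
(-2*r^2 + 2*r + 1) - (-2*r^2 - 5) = 2*r + 6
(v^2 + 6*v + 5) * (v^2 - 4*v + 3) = v^4 + 2*v^3 - 16*v^2 - 2*v + 15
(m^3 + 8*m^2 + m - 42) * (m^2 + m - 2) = m^5 + 9*m^4 + 7*m^3 - 57*m^2 - 44*m + 84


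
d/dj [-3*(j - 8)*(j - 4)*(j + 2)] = -9*j^2 + 60*j - 24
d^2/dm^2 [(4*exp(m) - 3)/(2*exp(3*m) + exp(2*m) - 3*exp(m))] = (64*exp(5*m) - 84*exp(4*m) + 34*exp(3*m) + 36*exp(2*m) + 27*exp(m) - 27)*exp(-m)/(8*exp(6*m) + 12*exp(5*m) - 30*exp(4*m) - 35*exp(3*m) + 45*exp(2*m) + 27*exp(m) - 27)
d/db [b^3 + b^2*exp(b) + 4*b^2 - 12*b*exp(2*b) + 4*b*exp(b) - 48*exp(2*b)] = b^2*exp(b) + 3*b^2 - 24*b*exp(2*b) + 6*b*exp(b) + 8*b - 108*exp(2*b) + 4*exp(b)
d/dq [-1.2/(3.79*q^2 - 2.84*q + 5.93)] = (9.096*q - 3.408)/(3.79*q^2 - 2.84*q + 5.93)^2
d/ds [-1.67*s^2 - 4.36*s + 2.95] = -3.34*s - 4.36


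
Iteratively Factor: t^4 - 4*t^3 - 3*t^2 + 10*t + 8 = (t + 1)*(t^3 - 5*t^2 + 2*t + 8) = (t + 1)^2*(t^2 - 6*t + 8) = (t - 2)*(t + 1)^2*(t - 4)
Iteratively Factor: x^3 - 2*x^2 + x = (x)*(x^2 - 2*x + 1) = x*(x - 1)*(x - 1)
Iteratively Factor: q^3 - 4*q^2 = (q)*(q^2 - 4*q) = q*(q - 4)*(q)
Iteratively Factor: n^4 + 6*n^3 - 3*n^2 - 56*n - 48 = (n - 3)*(n^3 + 9*n^2 + 24*n + 16) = (n - 3)*(n + 4)*(n^2 + 5*n + 4) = (n - 3)*(n + 4)^2*(n + 1)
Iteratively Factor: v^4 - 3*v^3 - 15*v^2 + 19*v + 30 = (v + 3)*(v^3 - 6*v^2 + 3*v + 10) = (v - 5)*(v + 3)*(v^2 - v - 2) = (v - 5)*(v + 1)*(v + 3)*(v - 2)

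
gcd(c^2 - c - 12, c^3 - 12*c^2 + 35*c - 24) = 1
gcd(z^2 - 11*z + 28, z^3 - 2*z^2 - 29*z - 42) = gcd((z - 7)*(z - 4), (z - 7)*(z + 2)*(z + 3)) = z - 7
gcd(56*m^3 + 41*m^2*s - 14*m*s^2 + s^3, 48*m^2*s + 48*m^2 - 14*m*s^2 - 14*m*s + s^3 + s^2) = -8*m + s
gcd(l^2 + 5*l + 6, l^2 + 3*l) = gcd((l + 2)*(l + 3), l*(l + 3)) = l + 3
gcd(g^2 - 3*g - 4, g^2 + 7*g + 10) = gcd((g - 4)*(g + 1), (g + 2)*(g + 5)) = 1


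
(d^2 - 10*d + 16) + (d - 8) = d^2 - 9*d + 8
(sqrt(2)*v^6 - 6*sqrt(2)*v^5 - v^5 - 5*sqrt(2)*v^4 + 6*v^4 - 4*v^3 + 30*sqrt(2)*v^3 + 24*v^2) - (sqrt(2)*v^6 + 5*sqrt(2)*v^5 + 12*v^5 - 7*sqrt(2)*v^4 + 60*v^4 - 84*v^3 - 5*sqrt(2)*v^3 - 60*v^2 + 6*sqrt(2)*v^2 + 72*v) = -11*sqrt(2)*v^5 - 13*v^5 - 54*v^4 + 2*sqrt(2)*v^4 + 35*sqrt(2)*v^3 + 80*v^3 - 6*sqrt(2)*v^2 + 84*v^2 - 72*v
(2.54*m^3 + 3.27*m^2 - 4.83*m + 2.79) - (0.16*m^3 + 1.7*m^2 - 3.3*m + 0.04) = 2.38*m^3 + 1.57*m^2 - 1.53*m + 2.75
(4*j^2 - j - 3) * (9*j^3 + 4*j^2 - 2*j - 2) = 36*j^5 + 7*j^4 - 39*j^3 - 18*j^2 + 8*j + 6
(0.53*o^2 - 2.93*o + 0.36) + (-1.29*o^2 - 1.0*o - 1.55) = -0.76*o^2 - 3.93*o - 1.19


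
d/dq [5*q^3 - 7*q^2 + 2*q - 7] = 15*q^2 - 14*q + 2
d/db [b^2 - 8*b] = 2*b - 8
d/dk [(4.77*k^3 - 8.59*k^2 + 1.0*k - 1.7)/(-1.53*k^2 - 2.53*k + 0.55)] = (-7.2981*k^4 - 24.1362*k^3 + 31.1332*k^2 - 14.651*k - 3.751)/(2.3409*k^4 + 7.7418*k^3 + 4.7179*k^2 - 2.783*k + 0.3025)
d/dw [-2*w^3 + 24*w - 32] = 24 - 6*w^2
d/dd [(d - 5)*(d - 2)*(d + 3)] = 3*d^2 - 8*d - 11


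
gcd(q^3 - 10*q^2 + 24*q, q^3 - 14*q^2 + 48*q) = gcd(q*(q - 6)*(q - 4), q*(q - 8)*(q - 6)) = q^2 - 6*q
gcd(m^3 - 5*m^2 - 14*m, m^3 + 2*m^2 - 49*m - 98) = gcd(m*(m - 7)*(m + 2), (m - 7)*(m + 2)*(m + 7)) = m^2 - 5*m - 14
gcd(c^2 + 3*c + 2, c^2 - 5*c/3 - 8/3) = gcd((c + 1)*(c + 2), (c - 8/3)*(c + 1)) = c + 1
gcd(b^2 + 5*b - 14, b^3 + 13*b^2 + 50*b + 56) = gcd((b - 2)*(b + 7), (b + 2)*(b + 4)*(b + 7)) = b + 7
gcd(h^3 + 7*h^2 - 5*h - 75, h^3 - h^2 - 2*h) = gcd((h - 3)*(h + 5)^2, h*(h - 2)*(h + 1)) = 1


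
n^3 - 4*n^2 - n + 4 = (n - 4)*(n - 1)*(n + 1)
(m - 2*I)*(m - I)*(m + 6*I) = m^3 + 3*I*m^2 + 16*m - 12*I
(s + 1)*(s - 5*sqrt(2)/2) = s^2 - 5*sqrt(2)*s/2 + s - 5*sqrt(2)/2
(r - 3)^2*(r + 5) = r^3 - r^2 - 21*r + 45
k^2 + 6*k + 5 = (k + 1)*(k + 5)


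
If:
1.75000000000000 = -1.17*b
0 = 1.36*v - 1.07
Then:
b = -1.50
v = 0.79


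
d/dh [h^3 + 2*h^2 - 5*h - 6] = 3*h^2 + 4*h - 5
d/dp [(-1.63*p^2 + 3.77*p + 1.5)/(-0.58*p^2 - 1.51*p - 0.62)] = (4.6479*p^2 + 3.7612*p - 0.0724)/(0.3364*p^4 + 1.7516*p^3 + 2.9993*p^2 + 1.8724*p + 0.3844)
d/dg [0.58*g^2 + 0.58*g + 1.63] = 1.16*g + 0.58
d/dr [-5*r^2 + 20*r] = 20 - 10*r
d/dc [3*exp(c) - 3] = 3*exp(c)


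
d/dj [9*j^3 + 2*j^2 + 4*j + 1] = 27*j^2 + 4*j + 4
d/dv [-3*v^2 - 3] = -6*v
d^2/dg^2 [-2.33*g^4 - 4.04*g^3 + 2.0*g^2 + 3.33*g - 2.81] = -27.96*g^2 - 24.24*g + 4.0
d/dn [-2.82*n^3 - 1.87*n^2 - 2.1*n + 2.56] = -8.46*n^2 - 3.74*n - 2.1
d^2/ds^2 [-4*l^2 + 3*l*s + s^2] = 2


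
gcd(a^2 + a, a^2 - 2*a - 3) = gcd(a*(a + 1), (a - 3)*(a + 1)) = a + 1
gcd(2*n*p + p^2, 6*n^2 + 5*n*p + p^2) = 2*n + p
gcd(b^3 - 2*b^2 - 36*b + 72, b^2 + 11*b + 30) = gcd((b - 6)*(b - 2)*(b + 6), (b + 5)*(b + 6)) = b + 6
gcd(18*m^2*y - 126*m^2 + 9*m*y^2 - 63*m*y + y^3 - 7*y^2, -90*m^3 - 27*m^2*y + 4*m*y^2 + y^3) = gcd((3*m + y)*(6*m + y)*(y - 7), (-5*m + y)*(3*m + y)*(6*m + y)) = 18*m^2 + 9*m*y + y^2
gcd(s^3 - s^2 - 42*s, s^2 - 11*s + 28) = s - 7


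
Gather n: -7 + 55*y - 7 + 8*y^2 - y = 8*y^2 + 54*y - 14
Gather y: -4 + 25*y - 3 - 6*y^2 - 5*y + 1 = -6*y^2 + 20*y - 6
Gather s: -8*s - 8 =-8*s - 8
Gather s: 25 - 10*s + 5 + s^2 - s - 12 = s^2 - 11*s + 18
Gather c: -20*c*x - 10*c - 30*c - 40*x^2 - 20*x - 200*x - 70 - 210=c*(-20*x - 40) - 40*x^2 - 220*x - 280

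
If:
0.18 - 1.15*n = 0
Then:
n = 0.16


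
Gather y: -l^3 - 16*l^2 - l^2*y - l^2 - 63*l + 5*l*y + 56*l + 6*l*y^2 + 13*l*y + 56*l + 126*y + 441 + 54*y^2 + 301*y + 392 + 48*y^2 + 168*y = -l^3 - 17*l^2 + 49*l + y^2*(6*l + 102) + y*(-l^2 + 18*l + 595) + 833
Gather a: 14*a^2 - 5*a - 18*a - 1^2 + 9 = 14*a^2 - 23*a + 8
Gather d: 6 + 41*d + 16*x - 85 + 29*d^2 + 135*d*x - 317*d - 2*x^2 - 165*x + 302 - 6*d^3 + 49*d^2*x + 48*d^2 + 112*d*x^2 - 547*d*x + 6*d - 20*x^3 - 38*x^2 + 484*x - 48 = -6*d^3 + d^2*(49*x + 77) + d*(112*x^2 - 412*x - 270) - 20*x^3 - 40*x^2 + 335*x + 175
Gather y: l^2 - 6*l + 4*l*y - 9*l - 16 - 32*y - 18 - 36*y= l^2 - 15*l + y*(4*l - 68) - 34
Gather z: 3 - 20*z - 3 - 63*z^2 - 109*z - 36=-63*z^2 - 129*z - 36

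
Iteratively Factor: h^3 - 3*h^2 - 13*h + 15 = (h - 1)*(h^2 - 2*h - 15) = (h - 1)*(h + 3)*(h - 5)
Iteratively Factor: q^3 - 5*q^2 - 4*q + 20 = (q + 2)*(q^2 - 7*q + 10) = (q - 5)*(q + 2)*(q - 2)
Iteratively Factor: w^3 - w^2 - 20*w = (w)*(w^2 - w - 20) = w*(w - 5)*(w + 4)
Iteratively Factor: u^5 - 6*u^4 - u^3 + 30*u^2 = (u - 5)*(u^4 - u^3 - 6*u^2) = (u - 5)*(u - 3)*(u^3 + 2*u^2) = u*(u - 5)*(u - 3)*(u^2 + 2*u) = u^2*(u - 5)*(u - 3)*(u + 2)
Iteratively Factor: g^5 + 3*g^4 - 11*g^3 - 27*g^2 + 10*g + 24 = (g - 1)*(g^4 + 4*g^3 - 7*g^2 - 34*g - 24) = (g - 1)*(g + 1)*(g^3 + 3*g^2 - 10*g - 24) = (g - 1)*(g + 1)*(g + 2)*(g^2 + g - 12) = (g - 3)*(g - 1)*(g + 1)*(g + 2)*(g + 4)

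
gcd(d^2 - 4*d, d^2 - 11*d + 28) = d - 4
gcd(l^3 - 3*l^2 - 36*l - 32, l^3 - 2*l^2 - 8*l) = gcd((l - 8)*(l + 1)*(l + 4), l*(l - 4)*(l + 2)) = 1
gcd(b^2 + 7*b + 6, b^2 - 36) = b + 6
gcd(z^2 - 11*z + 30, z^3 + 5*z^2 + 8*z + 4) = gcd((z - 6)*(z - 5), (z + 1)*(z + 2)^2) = 1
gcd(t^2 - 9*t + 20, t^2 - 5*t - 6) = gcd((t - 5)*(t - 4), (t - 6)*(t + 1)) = 1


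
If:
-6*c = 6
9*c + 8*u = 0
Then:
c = -1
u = 9/8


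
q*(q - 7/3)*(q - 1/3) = q^3 - 8*q^2/3 + 7*q/9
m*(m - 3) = m^2 - 3*m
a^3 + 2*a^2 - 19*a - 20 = (a - 4)*(a + 1)*(a + 5)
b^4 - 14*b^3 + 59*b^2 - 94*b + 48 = (b - 8)*(b - 3)*(b - 2)*(b - 1)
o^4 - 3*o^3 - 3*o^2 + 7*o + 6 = (o - 3)*(o - 2)*(o + 1)^2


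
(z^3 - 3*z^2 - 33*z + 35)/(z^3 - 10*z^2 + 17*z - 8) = (z^2 - 2*z - 35)/(z^2 - 9*z + 8)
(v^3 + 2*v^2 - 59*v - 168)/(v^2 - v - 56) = v + 3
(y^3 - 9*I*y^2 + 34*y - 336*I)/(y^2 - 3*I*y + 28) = (y^2 - 2*I*y + 48)/(y + 4*I)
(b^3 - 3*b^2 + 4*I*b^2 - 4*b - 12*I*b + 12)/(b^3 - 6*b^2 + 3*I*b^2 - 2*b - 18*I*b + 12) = (b^2 + b*(-3 + 2*I) - 6*I)/(b^2 + b*(-6 + I) - 6*I)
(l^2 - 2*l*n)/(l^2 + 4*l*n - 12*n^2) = l/(l + 6*n)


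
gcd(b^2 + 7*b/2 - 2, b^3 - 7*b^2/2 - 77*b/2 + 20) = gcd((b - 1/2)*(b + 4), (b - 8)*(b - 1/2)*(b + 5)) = b - 1/2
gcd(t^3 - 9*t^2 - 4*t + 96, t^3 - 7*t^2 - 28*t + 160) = t^2 - 12*t + 32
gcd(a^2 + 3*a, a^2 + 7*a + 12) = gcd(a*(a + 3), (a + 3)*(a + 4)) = a + 3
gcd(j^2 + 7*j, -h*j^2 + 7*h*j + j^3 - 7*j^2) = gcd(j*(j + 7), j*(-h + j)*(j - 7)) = j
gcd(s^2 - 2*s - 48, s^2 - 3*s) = 1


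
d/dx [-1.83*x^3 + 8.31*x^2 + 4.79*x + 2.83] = -5.49*x^2 + 16.62*x + 4.79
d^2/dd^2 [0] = 0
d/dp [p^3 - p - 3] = 3*p^2 - 1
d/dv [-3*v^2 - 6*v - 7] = -6*v - 6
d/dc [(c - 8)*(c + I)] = 2*c - 8 + I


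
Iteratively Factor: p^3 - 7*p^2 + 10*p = (p - 5)*(p^2 - 2*p) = p*(p - 5)*(p - 2)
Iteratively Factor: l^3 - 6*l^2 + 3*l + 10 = (l + 1)*(l^2 - 7*l + 10) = (l - 5)*(l + 1)*(l - 2)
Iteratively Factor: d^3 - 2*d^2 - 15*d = (d + 3)*(d^2 - 5*d) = d*(d + 3)*(d - 5)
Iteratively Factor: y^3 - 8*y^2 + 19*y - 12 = (y - 3)*(y^2 - 5*y + 4) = (y - 4)*(y - 3)*(y - 1)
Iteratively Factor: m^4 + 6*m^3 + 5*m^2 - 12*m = (m + 4)*(m^3 + 2*m^2 - 3*m) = m*(m + 4)*(m^2 + 2*m - 3) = m*(m - 1)*(m + 4)*(m + 3)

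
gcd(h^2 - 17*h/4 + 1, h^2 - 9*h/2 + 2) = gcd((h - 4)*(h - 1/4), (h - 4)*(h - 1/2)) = h - 4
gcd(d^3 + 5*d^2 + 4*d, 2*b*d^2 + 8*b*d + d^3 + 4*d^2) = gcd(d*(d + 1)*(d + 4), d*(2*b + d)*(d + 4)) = d^2 + 4*d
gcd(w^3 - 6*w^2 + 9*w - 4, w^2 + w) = 1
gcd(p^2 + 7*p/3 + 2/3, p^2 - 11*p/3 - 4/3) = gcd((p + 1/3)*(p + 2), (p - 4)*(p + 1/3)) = p + 1/3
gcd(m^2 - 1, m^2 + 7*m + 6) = m + 1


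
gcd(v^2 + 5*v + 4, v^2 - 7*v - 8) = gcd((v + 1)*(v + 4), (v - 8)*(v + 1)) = v + 1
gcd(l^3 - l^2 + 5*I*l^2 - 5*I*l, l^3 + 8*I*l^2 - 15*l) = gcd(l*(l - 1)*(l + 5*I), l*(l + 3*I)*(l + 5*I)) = l^2 + 5*I*l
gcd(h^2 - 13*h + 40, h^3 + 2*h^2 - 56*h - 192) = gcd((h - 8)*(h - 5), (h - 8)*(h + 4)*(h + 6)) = h - 8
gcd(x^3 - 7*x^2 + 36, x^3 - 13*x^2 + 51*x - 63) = x - 3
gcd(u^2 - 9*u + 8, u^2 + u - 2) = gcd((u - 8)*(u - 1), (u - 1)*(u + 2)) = u - 1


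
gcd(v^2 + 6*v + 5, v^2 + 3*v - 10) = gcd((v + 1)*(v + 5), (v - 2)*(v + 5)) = v + 5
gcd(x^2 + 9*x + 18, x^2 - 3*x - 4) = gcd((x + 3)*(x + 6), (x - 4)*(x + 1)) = 1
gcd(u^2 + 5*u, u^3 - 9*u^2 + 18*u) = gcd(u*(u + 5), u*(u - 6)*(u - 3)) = u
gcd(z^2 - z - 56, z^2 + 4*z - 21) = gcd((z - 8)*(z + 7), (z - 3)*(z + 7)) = z + 7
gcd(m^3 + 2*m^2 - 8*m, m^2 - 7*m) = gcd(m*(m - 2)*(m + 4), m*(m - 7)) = m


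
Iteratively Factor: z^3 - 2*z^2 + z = (z - 1)*(z^2 - z) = (z - 1)^2*(z)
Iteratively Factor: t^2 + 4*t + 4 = (t + 2)*(t + 2)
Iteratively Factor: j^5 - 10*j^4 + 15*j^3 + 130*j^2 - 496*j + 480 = (j - 3)*(j^4 - 7*j^3 - 6*j^2 + 112*j - 160) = (j - 3)*(j + 4)*(j^3 - 11*j^2 + 38*j - 40) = (j - 5)*(j - 3)*(j + 4)*(j^2 - 6*j + 8) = (j - 5)*(j - 3)*(j - 2)*(j + 4)*(j - 4)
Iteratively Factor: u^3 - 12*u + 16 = (u - 2)*(u^2 + 2*u - 8) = (u - 2)*(u + 4)*(u - 2)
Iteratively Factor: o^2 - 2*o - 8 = (o + 2)*(o - 4)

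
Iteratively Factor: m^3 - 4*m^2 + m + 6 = (m - 3)*(m^2 - m - 2) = (m - 3)*(m + 1)*(m - 2)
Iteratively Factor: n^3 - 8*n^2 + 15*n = (n - 5)*(n^2 - 3*n) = n*(n - 5)*(n - 3)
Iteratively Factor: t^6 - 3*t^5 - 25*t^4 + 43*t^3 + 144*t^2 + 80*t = (t + 1)*(t^5 - 4*t^4 - 21*t^3 + 64*t^2 + 80*t) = t*(t + 1)*(t^4 - 4*t^3 - 21*t^2 + 64*t + 80) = t*(t + 1)^2*(t^3 - 5*t^2 - 16*t + 80) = t*(t - 4)*(t + 1)^2*(t^2 - t - 20) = t*(t - 5)*(t - 4)*(t + 1)^2*(t + 4)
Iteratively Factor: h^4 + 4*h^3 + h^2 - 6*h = (h + 2)*(h^3 + 2*h^2 - 3*h) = (h + 2)*(h + 3)*(h^2 - h) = h*(h + 2)*(h + 3)*(h - 1)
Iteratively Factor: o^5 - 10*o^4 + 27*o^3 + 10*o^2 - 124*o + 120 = (o - 3)*(o^4 - 7*o^3 + 6*o^2 + 28*o - 40) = (o - 3)*(o + 2)*(o^3 - 9*o^2 + 24*o - 20) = (o - 3)*(o - 2)*(o + 2)*(o^2 - 7*o + 10) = (o - 5)*(o - 3)*(o - 2)*(o + 2)*(o - 2)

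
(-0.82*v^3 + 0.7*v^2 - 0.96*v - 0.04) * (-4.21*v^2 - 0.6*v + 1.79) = 3.4522*v^5 - 2.455*v^4 + 2.1538*v^3 + 1.9974*v^2 - 1.6944*v - 0.0716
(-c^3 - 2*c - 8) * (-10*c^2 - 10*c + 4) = 10*c^5 + 10*c^4 + 16*c^3 + 100*c^2 + 72*c - 32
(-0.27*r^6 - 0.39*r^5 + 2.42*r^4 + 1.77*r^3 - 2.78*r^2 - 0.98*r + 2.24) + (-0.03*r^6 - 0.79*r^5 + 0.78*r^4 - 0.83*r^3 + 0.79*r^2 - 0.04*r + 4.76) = -0.3*r^6 - 1.18*r^5 + 3.2*r^4 + 0.94*r^3 - 1.99*r^2 - 1.02*r + 7.0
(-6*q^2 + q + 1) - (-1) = -6*q^2 + q + 2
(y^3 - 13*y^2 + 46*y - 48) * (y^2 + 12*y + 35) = y^5 - y^4 - 75*y^3 + 49*y^2 + 1034*y - 1680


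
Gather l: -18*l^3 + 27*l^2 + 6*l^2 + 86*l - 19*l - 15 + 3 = -18*l^3 + 33*l^2 + 67*l - 12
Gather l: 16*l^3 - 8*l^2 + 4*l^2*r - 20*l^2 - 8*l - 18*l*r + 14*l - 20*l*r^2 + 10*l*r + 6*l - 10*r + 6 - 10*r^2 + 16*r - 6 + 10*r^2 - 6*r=16*l^3 + l^2*(4*r - 28) + l*(-20*r^2 - 8*r + 12)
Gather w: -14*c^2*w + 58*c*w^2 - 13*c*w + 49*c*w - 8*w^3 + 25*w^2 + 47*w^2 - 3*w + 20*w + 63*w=-8*w^3 + w^2*(58*c + 72) + w*(-14*c^2 + 36*c + 80)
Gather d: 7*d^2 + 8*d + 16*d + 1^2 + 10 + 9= 7*d^2 + 24*d + 20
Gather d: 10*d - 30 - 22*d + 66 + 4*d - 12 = 24 - 8*d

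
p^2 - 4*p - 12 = (p - 6)*(p + 2)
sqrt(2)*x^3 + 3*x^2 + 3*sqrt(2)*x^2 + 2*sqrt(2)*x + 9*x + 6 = (x + 2)*(x + 3*sqrt(2)/2)*(sqrt(2)*x + sqrt(2))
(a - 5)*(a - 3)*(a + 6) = a^3 - 2*a^2 - 33*a + 90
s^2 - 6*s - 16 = (s - 8)*(s + 2)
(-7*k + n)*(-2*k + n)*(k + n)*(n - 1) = 14*k^3*n - 14*k^3 + 5*k^2*n^2 - 5*k^2*n - 8*k*n^3 + 8*k*n^2 + n^4 - n^3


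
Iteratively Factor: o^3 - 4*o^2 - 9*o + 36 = (o + 3)*(o^2 - 7*o + 12) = (o - 4)*(o + 3)*(o - 3)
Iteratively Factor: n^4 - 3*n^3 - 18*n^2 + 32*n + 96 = (n + 2)*(n^3 - 5*n^2 - 8*n + 48) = (n + 2)*(n + 3)*(n^2 - 8*n + 16) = (n - 4)*(n + 2)*(n + 3)*(n - 4)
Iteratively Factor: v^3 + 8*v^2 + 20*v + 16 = (v + 2)*(v^2 + 6*v + 8) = (v + 2)^2*(v + 4)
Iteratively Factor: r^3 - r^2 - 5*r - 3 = (r + 1)*(r^2 - 2*r - 3) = (r + 1)^2*(r - 3)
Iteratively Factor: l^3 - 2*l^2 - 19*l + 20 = (l - 5)*(l^2 + 3*l - 4) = (l - 5)*(l - 1)*(l + 4)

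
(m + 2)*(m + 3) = m^2 + 5*m + 6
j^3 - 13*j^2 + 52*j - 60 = (j - 6)*(j - 5)*(j - 2)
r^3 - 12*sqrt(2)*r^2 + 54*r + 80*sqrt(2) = (r - 8*sqrt(2))*(r - 5*sqrt(2))*(r + sqrt(2))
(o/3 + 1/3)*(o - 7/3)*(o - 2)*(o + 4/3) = o^4/3 - 2*o^3/3 - 37*o^2/27 + 46*o/27 + 56/27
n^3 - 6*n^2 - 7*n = n*(n - 7)*(n + 1)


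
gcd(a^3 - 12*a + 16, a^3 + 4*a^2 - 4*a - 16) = a^2 + 2*a - 8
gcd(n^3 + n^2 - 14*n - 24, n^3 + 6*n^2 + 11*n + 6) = n^2 + 5*n + 6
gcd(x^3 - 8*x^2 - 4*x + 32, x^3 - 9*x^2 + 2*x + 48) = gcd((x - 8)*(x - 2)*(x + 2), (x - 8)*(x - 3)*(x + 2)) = x^2 - 6*x - 16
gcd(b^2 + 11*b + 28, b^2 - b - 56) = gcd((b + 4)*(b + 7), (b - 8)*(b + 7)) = b + 7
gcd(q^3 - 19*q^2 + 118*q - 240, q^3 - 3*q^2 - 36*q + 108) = q - 6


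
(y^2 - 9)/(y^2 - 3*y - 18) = (y - 3)/(y - 6)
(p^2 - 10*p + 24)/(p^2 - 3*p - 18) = (p - 4)/(p + 3)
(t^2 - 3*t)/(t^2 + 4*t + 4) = t*(t - 3)/(t^2 + 4*t + 4)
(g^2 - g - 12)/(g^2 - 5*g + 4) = (g + 3)/(g - 1)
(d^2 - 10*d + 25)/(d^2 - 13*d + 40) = (d - 5)/(d - 8)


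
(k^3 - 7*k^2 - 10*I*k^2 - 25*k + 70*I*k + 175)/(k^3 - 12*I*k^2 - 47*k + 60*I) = (k^2 - k*(7 + 5*I) + 35*I)/(k^2 - 7*I*k - 12)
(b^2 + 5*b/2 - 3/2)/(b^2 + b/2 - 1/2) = (b + 3)/(b + 1)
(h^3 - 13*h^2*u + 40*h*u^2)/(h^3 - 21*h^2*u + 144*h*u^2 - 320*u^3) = h/(h - 8*u)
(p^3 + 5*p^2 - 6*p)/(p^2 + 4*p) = (p^2 + 5*p - 6)/(p + 4)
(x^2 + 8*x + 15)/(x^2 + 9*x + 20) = (x + 3)/(x + 4)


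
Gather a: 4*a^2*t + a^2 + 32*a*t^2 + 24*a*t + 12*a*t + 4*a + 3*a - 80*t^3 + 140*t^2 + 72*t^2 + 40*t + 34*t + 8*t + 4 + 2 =a^2*(4*t + 1) + a*(32*t^2 + 36*t + 7) - 80*t^3 + 212*t^2 + 82*t + 6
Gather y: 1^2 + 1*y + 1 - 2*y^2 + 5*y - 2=-2*y^2 + 6*y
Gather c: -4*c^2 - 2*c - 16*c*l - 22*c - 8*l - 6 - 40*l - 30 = -4*c^2 + c*(-16*l - 24) - 48*l - 36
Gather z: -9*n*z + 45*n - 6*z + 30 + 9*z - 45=45*n + z*(3 - 9*n) - 15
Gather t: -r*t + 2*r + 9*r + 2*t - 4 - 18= 11*r + t*(2 - r) - 22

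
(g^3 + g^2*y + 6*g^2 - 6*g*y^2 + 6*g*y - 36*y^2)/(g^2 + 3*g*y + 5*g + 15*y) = (g^2 - 2*g*y + 6*g - 12*y)/(g + 5)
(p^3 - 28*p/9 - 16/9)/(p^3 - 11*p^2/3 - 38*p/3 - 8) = (3*p^2 - 4*p - 4)/(3*(p^2 - 5*p - 6))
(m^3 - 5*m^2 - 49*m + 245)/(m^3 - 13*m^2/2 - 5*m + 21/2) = 2*(m^2 + 2*m - 35)/(2*m^2 + m - 3)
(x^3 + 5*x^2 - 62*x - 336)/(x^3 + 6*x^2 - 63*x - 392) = (x + 6)/(x + 7)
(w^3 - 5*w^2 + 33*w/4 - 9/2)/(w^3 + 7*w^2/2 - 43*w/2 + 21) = (w - 3/2)/(w + 7)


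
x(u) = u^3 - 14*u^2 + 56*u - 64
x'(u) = 3*u^2 - 28*u + 56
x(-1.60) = -193.54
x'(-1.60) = 108.48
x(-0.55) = -99.20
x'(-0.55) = 72.31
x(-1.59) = -192.45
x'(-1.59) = 108.10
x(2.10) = 1.12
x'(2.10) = 10.43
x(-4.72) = -745.37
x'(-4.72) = 255.00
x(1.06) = -19.18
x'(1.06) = 29.69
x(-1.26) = -158.79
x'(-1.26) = 96.04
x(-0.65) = -106.59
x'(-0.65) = 75.47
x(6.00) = -16.00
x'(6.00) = -4.00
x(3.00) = 5.00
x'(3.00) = -1.00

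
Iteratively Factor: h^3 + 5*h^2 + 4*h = (h + 1)*(h^2 + 4*h) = (h + 1)*(h + 4)*(h)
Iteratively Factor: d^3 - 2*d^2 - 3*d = (d + 1)*(d^2 - 3*d) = d*(d + 1)*(d - 3)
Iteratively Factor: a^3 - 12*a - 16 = (a + 2)*(a^2 - 2*a - 8) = (a + 2)^2*(a - 4)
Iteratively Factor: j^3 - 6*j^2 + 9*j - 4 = (j - 1)*(j^2 - 5*j + 4) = (j - 1)^2*(j - 4)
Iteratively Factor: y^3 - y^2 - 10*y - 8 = (y + 2)*(y^2 - 3*y - 4) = (y + 1)*(y + 2)*(y - 4)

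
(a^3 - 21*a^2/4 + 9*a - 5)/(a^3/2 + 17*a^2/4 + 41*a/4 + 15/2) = (4*a^3 - 21*a^2 + 36*a - 20)/(2*a^3 + 17*a^2 + 41*a + 30)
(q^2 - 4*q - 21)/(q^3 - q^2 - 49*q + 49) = (q + 3)/(q^2 + 6*q - 7)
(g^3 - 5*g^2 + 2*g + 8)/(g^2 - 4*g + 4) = (g^2 - 3*g - 4)/(g - 2)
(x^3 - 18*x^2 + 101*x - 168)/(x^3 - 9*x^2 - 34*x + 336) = (x - 3)/(x + 6)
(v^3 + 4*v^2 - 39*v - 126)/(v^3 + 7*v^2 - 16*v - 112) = (v^2 - 3*v - 18)/(v^2 - 16)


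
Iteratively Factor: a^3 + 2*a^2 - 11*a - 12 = (a - 3)*(a^2 + 5*a + 4) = (a - 3)*(a + 1)*(a + 4)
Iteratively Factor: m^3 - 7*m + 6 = (m + 3)*(m^2 - 3*m + 2) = (m - 1)*(m + 3)*(m - 2)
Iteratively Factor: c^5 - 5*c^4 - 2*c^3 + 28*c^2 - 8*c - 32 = (c - 2)*(c^4 - 3*c^3 - 8*c^2 + 12*c + 16) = (c - 2)*(c + 2)*(c^3 - 5*c^2 + 2*c + 8) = (c - 2)^2*(c + 2)*(c^2 - 3*c - 4) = (c - 4)*(c - 2)^2*(c + 2)*(c + 1)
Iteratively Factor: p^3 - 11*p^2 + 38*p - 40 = (p - 5)*(p^2 - 6*p + 8) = (p - 5)*(p - 2)*(p - 4)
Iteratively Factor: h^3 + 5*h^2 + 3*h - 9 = (h + 3)*(h^2 + 2*h - 3) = (h + 3)^2*(h - 1)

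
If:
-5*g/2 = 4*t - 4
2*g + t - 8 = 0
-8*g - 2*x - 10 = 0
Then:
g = 56/11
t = -24/11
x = -279/11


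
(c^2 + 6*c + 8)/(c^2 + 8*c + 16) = (c + 2)/(c + 4)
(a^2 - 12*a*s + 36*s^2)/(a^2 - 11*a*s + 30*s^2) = (-a + 6*s)/(-a + 5*s)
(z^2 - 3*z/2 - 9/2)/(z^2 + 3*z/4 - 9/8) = 4*(z - 3)/(4*z - 3)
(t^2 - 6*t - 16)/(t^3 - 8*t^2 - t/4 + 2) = 4*(t + 2)/(4*t^2 - 1)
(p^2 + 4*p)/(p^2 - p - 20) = p/(p - 5)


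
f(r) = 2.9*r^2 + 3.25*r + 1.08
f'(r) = 5.8*r + 3.25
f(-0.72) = 0.24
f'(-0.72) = -0.93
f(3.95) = 59.16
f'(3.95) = 26.16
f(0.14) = 1.59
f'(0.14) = 4.06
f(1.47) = 12.12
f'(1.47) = 11.78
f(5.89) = 120.83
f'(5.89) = 37.41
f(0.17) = 1.72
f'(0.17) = 4.24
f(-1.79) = 4.55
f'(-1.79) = -7.13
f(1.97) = 18.74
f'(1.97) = 14.68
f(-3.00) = 17.43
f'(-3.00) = -14.15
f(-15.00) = 604.83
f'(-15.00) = -83.75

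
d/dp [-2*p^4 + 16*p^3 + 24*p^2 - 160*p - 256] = -8*p^3 + 48*p^2 + 48*p - 160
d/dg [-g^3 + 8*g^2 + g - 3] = -3*g^2 + 16*g + 1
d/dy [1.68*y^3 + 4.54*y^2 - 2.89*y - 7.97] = 5.04*y^2 + 9.08*y - 2.89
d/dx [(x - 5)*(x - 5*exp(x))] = x - (x - 5)*(5*exp(x) - 1) - 5*exp(x)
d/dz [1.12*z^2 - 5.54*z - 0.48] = 2.24*z - 5.54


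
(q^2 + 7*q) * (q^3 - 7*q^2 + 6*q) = q^5 - 43*q^3 + 42*q^2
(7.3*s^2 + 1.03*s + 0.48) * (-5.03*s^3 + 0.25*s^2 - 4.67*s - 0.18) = -36.719*s^5 - 3.3559*s^4 - 36.2479*s^3 - 6.0041*s^2 - 2.427*s - 0.0864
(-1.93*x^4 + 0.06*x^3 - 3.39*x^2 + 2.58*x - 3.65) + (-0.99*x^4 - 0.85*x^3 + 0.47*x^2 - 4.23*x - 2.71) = -2.92*x^4 - 0.79*x^3 - 2.92*x^2 - 1.65*x - 6.36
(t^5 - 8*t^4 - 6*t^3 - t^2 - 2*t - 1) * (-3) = -3*t^5 + 24*t^4 + 18*t^3 + 3*t^2 + 6*t + 3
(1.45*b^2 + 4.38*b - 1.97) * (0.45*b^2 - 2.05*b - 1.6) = 0.6525*b^4 - 1.0015*b^3 - 12.1855*b^2 - 2.9695*b + 3.152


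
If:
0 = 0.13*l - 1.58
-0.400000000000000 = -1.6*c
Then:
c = 0.25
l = 12.15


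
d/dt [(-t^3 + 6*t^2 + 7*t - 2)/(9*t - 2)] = 2*(-9*t^3 + 30*t^2 - 12*t + 2)/(81*t^2 - 36*t + 4)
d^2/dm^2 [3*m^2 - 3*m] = 6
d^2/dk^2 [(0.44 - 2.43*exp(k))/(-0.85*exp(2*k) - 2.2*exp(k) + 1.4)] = (1.755675*exp(4*k) - 5.8157*exp(3*k) + 14.8818*exp(2*k) + 3.2604*exp(k) + 3.4076)*exp(k)/(0.614125*exp(6*k) + 4.7685*exp(5*k) + 9.3075*exp(4*k) - 5.05999999999999*exp(3*k) - 15.33*exp(2*k) + 12.936*exp(k) - 2.744)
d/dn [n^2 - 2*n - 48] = 2*n - 2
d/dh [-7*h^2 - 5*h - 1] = -14*h - 5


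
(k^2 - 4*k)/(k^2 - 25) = k*(k - 4)/(k^2 - 25)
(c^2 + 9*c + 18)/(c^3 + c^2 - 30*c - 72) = (c + 6)/(c^2 - 2*c - 24)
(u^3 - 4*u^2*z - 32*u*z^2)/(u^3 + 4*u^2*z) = (u - 8*z)/u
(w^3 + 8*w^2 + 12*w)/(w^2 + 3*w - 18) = w*(w + 2)/(w - 3)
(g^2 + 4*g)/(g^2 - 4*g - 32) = g/(g - 8)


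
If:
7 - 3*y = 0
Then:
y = 7/3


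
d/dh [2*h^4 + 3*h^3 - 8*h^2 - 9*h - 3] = 8*h^3 + 9*h^2 - 16*h - 9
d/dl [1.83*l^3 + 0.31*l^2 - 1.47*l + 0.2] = 5.49*l^2 + 0.62*l - 1.47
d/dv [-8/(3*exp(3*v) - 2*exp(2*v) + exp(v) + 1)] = (72*exp(2*v) - 32*exp(v) + 8)*exp(v)/(3*exp(3*v) - 2*exp(2*v) + exp(v) + 1)^2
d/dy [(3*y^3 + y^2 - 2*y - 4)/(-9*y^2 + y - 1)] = (-27*y^4 + 6*y^3 - 26*y^2 - 74*y + 6)/(81*y^4 - 18*y^3 + 19*y^2 - 2*y + 1)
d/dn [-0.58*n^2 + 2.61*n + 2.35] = 2.61 - 1.16*n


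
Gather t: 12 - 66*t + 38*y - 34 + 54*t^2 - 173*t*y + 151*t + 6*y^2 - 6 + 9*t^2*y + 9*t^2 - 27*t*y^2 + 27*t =t^2*(9*y + 63) + t*(-27*y^2 - 173*y + 112) + 6*y^2 + 38*y - 28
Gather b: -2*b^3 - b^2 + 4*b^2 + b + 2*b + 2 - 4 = -2*b^3 + 3*b^2 + 3*b - 2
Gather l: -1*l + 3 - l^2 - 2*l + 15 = -l^2 - 3*l + 18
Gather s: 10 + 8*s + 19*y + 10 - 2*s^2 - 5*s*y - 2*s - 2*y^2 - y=-2*s^2 + s*(6 - 5*y) - 2*y^2 + 18*y + 20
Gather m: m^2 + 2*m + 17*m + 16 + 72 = m^2 + 19*m + 88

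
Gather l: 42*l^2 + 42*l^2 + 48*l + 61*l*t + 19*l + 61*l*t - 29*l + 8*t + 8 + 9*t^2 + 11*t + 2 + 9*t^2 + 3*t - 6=84*l^2 + l*(122*t + 38) + 18*t^2 + 22*t + 4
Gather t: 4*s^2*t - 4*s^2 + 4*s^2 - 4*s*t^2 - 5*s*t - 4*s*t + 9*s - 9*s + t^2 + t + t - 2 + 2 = t^2*(1 - 4*s) + t*(4*s^2 - 9*s + 2)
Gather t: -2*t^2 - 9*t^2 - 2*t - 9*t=-11*t^2 - 11*t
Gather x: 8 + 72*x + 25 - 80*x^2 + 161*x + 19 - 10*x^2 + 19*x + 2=-90*x^2 + 252*x + 54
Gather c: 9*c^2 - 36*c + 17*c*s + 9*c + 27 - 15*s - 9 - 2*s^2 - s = 9*c^2 + c*(17*s - 27) - 2*s^2 - 16*s + 18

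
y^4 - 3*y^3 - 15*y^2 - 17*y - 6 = (y - 6)*(y + 1)^3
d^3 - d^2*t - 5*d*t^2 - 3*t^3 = (d - 3*t)*(d + t)^2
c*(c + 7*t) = c^2 + 7*c*t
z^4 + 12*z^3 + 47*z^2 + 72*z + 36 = (z + 1)*(z + 2)*(z + 3)*(z + 6)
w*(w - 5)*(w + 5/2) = w^3 - 5*w^2/2 - 25*w/2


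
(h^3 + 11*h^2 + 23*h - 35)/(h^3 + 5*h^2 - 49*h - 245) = (h - 1)/(h - 7)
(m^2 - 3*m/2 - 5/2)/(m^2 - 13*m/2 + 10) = (m + 1)/(m - 4)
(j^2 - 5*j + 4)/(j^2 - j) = (j - 4)/j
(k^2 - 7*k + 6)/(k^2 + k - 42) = (k - 1)/(k + 7)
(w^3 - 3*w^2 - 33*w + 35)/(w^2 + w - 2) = (w^2 - 2*w - 35)/(w + 2)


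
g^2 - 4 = (g - 2)*(g + 2)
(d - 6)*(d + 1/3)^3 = d^4 - 5*d^3 - 17*d^2/3 - 53*d/27 - 2/9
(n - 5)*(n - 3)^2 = n^3 - 11*n^2 + 39*n - 45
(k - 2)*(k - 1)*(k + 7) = k^3 + 4*k^2 - 19*k + 14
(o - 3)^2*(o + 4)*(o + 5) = o^4 + 3*o^3 - 25*o^2 - 39*o + 180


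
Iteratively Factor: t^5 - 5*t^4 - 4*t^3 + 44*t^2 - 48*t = (t - 2)*(t^4 - 3*t^3 - 10*t^2 + 24*t) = (t - 2)*(t + 3)*(t^3 - 6*t^2 + 8*t) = (t - 2)^2*(t + 3)*(t^2 - 4*t) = t*(t - 2)^2*(t + 3)*(t - 4)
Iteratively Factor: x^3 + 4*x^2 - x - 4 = (x - 1)*(x^2 + 5*x + 4) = (x - 1)*(x + 4)*(x + 1)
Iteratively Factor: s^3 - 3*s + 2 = (s - 1)*(s^2 + s - 2) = (s - 1)*(s + 2)*(s - 1)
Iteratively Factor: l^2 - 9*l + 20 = (l - 4)*(l - 5)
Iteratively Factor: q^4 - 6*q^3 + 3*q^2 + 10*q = (q + 1)*(q^3 - 7*q^2 + 10*q) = q*(q + 1)*(q^2 - 7*q + 10) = q*(q - 2)*(q + 1)*(q - 5)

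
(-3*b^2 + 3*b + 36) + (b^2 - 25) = -2*b^2 + 3*b + 11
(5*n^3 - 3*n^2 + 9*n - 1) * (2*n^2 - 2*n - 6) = 10*n^5 - 16*n^4 - 6*n^3 - 2*n^2 - 52*n + 6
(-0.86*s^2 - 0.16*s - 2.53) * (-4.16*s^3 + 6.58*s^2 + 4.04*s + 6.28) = 3.5776*s^5 - 4.9932*s^4 + 5.9976*s^3 - 22.6946*s^2 - 11.226*s - 15.8884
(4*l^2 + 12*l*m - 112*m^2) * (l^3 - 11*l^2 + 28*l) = 4*l^5 + 12*l^4*m - 44*l^4 - 112*l^3*m^2 - 132*l^3*m + 112*l^3 + 1232*l^2*m^2 + 336*l^2*m - 3136*l*m^2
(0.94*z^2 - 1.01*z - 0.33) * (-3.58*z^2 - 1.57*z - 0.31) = -3.3652*z^4 + 2.14*z^3 + 2.4757*z^2 + 0.8312*z + 0.1023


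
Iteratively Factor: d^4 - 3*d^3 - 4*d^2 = (d + 1)*(d^3 - 4*d^2) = (d - 4)*(d + 1)*(d^2) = d*(d - 4)*(d + 1)*(d)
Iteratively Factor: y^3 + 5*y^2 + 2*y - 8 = (y + 2)*(y^2 + 3*y - 4) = (y + 2)*(y + 4)*(y - 1)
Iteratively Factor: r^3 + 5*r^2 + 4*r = (r + 4)*(r^2 + r) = r*(r + 4)*(r + 1)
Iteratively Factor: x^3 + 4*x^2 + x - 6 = (x + 2)*(x^2 + 2*x - 3) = (x - 1)*(x + 2)*(x + 3)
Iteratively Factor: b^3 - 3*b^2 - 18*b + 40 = (b + 4)*(b^2 - 7*b + 10) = (b - 5)*(b + 4)*(b - 2)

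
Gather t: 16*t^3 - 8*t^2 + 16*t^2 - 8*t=16*t^3 + 8*t^2 - 8*t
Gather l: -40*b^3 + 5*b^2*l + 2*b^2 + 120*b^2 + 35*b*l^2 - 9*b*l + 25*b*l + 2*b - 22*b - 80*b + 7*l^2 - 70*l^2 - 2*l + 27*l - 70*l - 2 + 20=-40*b^3 + 122*b^2 - 100*b + l^2*(35*b - 63) + l*(5*b^2 + 16*b - 45) + 18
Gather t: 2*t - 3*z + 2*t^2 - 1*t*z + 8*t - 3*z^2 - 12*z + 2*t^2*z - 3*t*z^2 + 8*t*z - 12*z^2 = t^2*(2*z + 2) + t*(-3*z^2 + 7*z + 10) - 15*z^2 - 15*z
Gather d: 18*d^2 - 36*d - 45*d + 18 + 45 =18*d^2 - 81*d + 63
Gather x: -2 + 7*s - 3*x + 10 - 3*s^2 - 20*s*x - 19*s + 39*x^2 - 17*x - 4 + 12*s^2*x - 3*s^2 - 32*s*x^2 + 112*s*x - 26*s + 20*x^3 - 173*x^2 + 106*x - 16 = -6*s^2 - 38*s + 20*x^3 + x^2*(-32*s - 134) + x*(12*s^2 + 92*s + 86) - 12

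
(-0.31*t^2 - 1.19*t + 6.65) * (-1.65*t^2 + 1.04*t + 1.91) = 0.5115*t^4 + 1.6411*t^3 - 12.8022*t^2 + 4.6431*t + 12.7015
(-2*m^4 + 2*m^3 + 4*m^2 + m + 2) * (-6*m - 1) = 12*m^5 - 10*m^4 - 26*m^3 - 10*m^2 - 13*m - 2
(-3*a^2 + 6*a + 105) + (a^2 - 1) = -2*a^2 + 6*a + 104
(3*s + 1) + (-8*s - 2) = -5*s - 1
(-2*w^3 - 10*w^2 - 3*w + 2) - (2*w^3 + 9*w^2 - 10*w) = -4*w^3 - 19*w^2 + 7*w + 2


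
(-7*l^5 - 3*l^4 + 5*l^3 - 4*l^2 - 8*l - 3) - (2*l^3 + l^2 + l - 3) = -7*l^5 - 3*l^4 + 3*l^3 - 5*l^2 - 9*l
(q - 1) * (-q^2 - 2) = -q^3 + q^2 - 2*q + 2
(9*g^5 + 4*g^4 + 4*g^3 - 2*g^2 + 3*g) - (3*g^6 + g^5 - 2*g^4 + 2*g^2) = -3*g^6 + 8*g^5 + 6*g^4 + 4*g^3 - 4*g^2 + 3*g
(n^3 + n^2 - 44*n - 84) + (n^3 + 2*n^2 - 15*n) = 2*n^3 + 3*n^2 - 59*n - 84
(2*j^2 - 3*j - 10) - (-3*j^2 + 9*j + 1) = 5*j^2 - 12*j - 11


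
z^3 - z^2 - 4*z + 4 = (z - 2)*(z - 1)*(z + 2)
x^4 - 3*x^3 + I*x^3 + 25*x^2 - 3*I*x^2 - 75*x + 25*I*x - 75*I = (x - 3)*(x - 5*I)*(x + I)*(x + 5*I)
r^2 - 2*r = r*(r - 2)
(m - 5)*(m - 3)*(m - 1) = m^3 - 9*m^2 + 23*m - 15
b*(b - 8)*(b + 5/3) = b^3 - 19*b^2/3 - 40*b/3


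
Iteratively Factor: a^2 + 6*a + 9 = (a + 3)*(a + 3)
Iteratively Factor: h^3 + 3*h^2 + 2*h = (h + 1)*(h^2 + 2*h) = (h + 1)*(h + 2)*(h)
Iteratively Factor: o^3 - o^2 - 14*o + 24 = (o - 3)*(o^2 + 2*o - 8) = (o - 3)*(o + 4)*(o - 2)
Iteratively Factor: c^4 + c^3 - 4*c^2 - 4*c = (c + 1)*(c^3 - 4*c) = c*(c + 1)*(c^2 - 4) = c*(c + 1)*(c + 2)*(c - 2)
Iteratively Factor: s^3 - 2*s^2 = (s)*(s^2 - 2*s) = s*(s - 2)*(s)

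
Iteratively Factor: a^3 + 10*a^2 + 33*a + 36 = (a + 4)*(a^2 + 6*a + 9) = (a + 3)*(a + 4)*(a + 3)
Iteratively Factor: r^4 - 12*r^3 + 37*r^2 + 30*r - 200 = (r - 5)*(r^3 - 7*r^2 + 2*r + 40) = (r - 5)*(r - 4)*(r^2 - 3*r - 10) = (r - 5)*(r - 4)*(r + 2)*(r - 5)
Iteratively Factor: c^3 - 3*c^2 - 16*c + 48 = (c + 4)*(c^2 - 7*c + 12) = (c - 4)*(c + 4)*(c - 3)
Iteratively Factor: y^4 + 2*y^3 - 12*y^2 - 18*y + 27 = (y + 3)*(y^3 - y^2 - 9*y + 9) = (y - 1)*(y + 3)*(y^2 - 9) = (y - 1)*(y + 3)^2*(y - 3)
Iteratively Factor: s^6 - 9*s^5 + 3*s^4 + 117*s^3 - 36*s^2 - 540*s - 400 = (s + 1)*(s^5 - 10*s^4 + 13*s^3 + 104*s^2 - 140*s - 400) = (s - 5)*(s + 1)*(s^4 - 5*s^3 - 12*s^2 + 44*s + 80) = (s - 5)^2*(s + 1)*(s^3 - 12*s - 16) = (s - 5)^2*(s - 4)*(s + 1)*(s^2 + 4*s + 4) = (s - 5)^2*(s - 4)*(s + 1)*(s + 2)*(s + 2)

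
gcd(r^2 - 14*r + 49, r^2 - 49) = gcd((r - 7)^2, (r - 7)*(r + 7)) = r - 7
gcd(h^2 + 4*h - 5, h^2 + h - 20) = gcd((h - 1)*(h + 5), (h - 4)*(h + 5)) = h + 5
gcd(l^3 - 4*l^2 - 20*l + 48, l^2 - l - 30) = l - 6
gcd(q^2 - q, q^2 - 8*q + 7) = q - 1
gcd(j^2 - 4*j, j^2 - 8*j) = j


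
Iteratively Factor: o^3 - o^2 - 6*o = (o - 3)*(o^2 + 2*o) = (o - 3)*(o + 2)*(o)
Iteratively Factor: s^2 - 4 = (s + 2)*(s - 2)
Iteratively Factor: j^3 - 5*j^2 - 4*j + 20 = (j + 2)*(j^2 - 7*j + 10) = (j - 5)*(j + 2)*(j - 2)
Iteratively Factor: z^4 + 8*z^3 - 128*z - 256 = (z + 4)*(z^3 + 4*z^2 - 16*z - 64) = (z + 4)^2*(z^2 - 16) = (z - 4)*(z + 4)^2*(z + 4)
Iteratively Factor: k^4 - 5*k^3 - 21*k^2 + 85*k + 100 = (k + 1)*(k^3 - 6*k^2 - 15*k + 100) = (k - 5)*(k + 1)*(k^2 - k - 20) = (k - 5)*(k + 1)*(k + 4)*(k - 5)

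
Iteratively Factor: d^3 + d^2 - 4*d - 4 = (d + 1)*(d^2 - 4) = (d + 1)*(d + 2)*(d - 2)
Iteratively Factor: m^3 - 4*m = (m + 2)*(m^2 - 2*m) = (m - 2)*(m + 2)*(m)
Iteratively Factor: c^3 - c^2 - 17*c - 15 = (c + 3)*(c^2 - 4*c - 5) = (c - 5)*(c + 3)*(c + 1)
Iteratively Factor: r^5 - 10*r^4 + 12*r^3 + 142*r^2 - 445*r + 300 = (r + 4)*(r^4 - 14*r^3 + 68*r^2 - 130*r + 75) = (r - 1)*(r + 4)*(r^3 - 13*r^2 + 55*r - 75) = (r - 5)*(r - 1)*(r + 4)*(r^2 - 8*r + 15) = (r - 5)^2*(r - 1)*(r + 4)*(r - 3)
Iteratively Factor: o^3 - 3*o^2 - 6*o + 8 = (o + 2)*(o^2 - 5*o + 4) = (o - 4)*(o + 2)*(o - 1)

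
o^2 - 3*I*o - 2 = (o - 2*I)*(o - I)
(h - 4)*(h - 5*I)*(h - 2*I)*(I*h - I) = I*h^4 + 7*h^3 - 5*I*h^3 - 35*h^2 - 6*I*h^2 + 28*h + 50*I*h - 40*I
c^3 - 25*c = c*(c - 5)*(c + 5)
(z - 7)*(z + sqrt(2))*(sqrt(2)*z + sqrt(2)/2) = sqrt(2)*z^3 - 13*sqrt(2)*z^2/2 + 2*z^2 - 13*z - 7*sqrt(2)*z/2 - 7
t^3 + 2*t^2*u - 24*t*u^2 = t*(t - 4*u)*(t + 6*u)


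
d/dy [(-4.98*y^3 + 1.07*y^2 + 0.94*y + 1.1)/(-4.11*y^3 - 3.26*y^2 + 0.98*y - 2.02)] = (20.6325*y^4 - 2.034*y^3 + 47.8548*y^2 + 2.8492*y - 2.9768)/(16.8921*y^6 + 26.7972*y^5 + 2.572*y^4 + 10.2148*y^3 + 14.1308*y^2 - 3.9592*y + 4.0804)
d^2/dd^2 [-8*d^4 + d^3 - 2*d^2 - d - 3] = -96*d^2 + 6*d - 4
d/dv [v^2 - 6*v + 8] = 2*v - 6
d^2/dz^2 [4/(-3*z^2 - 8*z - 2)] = 8*(9*z^2 + 24*z - 4*(3*z + 4)^2 + 6)/(3*z^2 + 8*z + 2)^3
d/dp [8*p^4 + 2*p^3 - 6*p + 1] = 32*p^3 + 6*p^2 - 6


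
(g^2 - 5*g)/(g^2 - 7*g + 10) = g/(g - 2)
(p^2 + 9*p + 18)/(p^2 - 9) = (p + 6)/(p - 3)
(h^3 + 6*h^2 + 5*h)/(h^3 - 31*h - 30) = h/(h - 6)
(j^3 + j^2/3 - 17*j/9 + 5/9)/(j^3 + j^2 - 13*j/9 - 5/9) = (3*j - 1)/(3*j + 1)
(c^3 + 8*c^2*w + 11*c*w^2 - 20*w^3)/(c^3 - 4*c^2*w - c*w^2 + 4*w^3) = (-c^2 - 9*c*w - 20*w^2)/(-c^2 + 3*c*w + 4*w^2)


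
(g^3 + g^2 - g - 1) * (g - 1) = g^4 - 2*g^2 + 1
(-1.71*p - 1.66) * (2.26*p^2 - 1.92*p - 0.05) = -3.8646*p^3 - 0.468399999999999*p^2 + 3.2727*p + 0.083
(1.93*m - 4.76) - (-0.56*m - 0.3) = 2.49*m - 4.46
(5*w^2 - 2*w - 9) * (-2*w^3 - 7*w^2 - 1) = -10*w^5 - 31*w^4 + 32*w^3 + 58*w^2 + 2*w + 9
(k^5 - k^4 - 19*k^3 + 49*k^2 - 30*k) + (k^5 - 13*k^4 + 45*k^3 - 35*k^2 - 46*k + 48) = 2*k^5 - 14*k^4 + 26*k^3 + 14*k^2 - 76*k + 48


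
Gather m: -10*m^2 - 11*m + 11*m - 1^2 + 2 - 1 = -10*m^2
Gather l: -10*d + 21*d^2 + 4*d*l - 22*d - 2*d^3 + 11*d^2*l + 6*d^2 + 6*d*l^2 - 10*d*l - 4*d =-2*d^3 + 27*d^2 + 6*d*l^2 - 36*d + l*(11*d^2 - 6*d)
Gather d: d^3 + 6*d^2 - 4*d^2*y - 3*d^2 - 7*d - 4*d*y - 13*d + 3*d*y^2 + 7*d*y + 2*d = d^3 + d^2*(3 - 4*y) + d*(3*y^2 + 3*y - 18)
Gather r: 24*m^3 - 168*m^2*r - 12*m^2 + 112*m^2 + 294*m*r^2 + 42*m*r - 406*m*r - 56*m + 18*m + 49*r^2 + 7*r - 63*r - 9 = 24*m^3 + 100*m^2 - 38*m + r^2*(294*m + 49) + r*(-168*m^2 - 364*m - 56) - 9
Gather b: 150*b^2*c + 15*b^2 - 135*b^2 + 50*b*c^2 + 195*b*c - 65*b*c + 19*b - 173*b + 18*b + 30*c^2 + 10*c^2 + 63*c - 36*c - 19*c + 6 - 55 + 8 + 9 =b^2*(150*c - 120) + b*(50*c^2 + 130*c - 136) + 40*c^2 + 8*c - 32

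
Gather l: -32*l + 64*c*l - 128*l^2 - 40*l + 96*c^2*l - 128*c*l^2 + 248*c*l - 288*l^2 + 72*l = l^2*(-128*c - 416) + l*(96*c^2 + 312*c)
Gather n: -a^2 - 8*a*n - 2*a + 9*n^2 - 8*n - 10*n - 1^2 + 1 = -a^2 - 2*a + 9*n^2 + n*(-8*a - 18)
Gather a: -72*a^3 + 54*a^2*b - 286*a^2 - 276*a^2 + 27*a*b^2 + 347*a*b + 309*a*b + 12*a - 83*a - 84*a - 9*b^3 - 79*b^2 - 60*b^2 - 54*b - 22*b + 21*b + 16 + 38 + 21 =-72*a^3 + a^2*(54*b - 562) + a*(27*b^2 + 656*b - 155) - 9*b^3 - 139*b^2 - 55*b + 75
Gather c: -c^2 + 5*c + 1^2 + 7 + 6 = -c^2 + 5*c + 14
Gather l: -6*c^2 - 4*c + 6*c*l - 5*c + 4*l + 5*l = -6*c^2 - 9*c + l*(6*c + 9)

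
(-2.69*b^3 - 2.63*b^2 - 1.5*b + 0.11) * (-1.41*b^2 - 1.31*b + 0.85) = 3.7929*b^5 + 7.2322*b^4 + 3.2738*b^3 - 0.4256*b^2 - 1.4191*b + 0.0935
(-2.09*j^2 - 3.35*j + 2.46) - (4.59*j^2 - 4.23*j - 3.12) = -6.68*j^2 + 0.88*j + 5.58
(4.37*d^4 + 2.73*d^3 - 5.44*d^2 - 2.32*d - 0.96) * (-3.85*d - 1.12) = -16.8245*d^5 - 15.4049*d^4 + 17.8864*d^3 + 15.0248*d^2 + 6.2944*d + 1.0752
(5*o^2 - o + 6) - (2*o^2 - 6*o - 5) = 3*o^2 + 5*o + 11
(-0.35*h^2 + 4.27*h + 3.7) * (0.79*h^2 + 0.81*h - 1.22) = -0.2765*h^4 + 3.0898*h^3 + 6.8087*h^2 - 2.2124*h - 4.514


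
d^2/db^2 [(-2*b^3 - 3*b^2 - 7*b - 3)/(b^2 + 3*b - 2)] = 2*(-20*b^3 + 9*b^2 - 93*b - 87)/(b^6 + 9*b^5 + 21*b^4 - 9*b^3 - 42*b^2 + 36*b - 8)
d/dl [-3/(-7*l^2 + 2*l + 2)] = 6*(1 - 7*l)/(-7*l^2 + 2*l + 2)^2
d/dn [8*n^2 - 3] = 16*n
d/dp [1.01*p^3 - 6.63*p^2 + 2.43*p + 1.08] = 3.03*p^2 - 13.26*p + 2.43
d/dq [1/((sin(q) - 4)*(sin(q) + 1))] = (3 - 2*sin(q))*cos(q)/((sin(q) - 4)^2*(sin(q) + 1)^2)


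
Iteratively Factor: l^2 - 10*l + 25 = (l - 5)*(l - 5)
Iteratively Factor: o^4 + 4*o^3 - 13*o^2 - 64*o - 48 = (o - 4)*(o^3 + 8*o^2 + 19*o + 12) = (o - 4)*(o + 4)*(o^2 + 4*o + 3) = (o - 4)*(o + 1)*(o + 4)*(o + 3)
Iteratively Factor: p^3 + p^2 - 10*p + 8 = (p - 1)*(p^2 + 2*p - 8) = (p - 2)*(p - 1)*(p + 4)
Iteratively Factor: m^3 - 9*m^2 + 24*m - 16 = (m - 4)*(m^2 - 5*m + 4) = (m - 4)^2*(m - 1)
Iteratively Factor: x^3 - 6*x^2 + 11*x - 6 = (x - 3)*(x^2 - 3*x + 2) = (x - 3)*(x - 1)*(x - 2)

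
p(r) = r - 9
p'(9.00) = 1.00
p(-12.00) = -21.00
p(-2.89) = -11.89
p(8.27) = -0.73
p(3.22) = -5.78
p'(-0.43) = 1.00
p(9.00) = 0.00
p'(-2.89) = 1.00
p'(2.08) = 1.00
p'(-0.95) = 1.00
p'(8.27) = 1.00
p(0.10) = -8.90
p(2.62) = -6.38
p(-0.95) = -9.95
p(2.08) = -6.92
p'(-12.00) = 1.00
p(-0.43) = -9.43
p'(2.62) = 1.00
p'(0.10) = 1.00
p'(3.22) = 1.00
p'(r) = 1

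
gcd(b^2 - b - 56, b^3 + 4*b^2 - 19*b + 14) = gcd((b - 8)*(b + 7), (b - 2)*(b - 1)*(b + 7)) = b + 7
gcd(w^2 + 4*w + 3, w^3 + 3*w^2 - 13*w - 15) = w + 1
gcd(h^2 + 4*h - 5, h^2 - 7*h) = 1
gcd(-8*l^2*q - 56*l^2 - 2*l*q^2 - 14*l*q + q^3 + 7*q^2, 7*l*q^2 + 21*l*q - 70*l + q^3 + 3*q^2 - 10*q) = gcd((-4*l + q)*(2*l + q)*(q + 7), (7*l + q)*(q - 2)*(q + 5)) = 1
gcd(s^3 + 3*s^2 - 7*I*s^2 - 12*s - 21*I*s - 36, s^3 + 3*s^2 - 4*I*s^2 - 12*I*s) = s^2 + s*(3 - 4*I) - 12*I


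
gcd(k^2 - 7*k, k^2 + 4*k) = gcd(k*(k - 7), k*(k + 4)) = k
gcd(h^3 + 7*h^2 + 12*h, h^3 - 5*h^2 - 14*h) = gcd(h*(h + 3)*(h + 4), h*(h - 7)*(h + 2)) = h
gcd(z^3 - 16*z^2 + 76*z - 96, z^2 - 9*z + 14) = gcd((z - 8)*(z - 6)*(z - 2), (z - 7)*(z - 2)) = z - 2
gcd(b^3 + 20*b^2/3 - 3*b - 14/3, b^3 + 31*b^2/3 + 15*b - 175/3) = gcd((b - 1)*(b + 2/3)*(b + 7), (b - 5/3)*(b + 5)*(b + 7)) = b + 7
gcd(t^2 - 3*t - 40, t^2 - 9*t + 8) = t - 8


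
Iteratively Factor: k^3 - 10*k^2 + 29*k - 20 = (k - 5)*(k^2 - 5*k + 4) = (k - 5)*(k - 4)*(k - 1)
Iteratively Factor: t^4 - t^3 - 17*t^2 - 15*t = (t - 5)*(t^3 + 4*t^2 + 3*t) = (t - 5)*(t + 3)*(t^2 + t) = t*(t - 5)*(t + 3)*(t + 1)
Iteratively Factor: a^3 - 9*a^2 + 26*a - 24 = (a - 4)*(a^2 - 5*a + 6) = (a - 4)*(a - 3)*(a - 2)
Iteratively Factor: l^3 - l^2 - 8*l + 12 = (l - 2)*(l^2 + l - 6) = (l - 2)^2*(l + 3)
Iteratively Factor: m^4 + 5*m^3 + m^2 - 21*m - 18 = (m + 3)*(m^3 + 2*m^2 - 5*m - 6) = (m + 3)^2*(m^2 - m - 2) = (m - 2)*(m + 3)^2*(m + 1)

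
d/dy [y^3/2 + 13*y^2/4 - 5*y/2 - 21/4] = 3*y^2/2 + 13*y/2 - 5/2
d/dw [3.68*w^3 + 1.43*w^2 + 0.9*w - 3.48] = 11.04*w^2 + 2.86*w + 0.9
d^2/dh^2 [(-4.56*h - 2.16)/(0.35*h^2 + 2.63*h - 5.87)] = (-(0.7*h + 2.63)*(1.4*h + 5.26)*(4.56*h + 2.16) + (9.576*h + 25.4976)*(0.35*h^2 + 2.63*h - 5.87))/(0.35*h^2 + 2.63*h - 5.87)^3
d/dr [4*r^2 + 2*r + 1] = 8*r + 2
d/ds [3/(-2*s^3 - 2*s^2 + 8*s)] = 3*(3*s^2 + 2*s - 4)/(2*s^2*(s^2 + s - 4)^2)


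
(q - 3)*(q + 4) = q^2 + q - 12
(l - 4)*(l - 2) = l^2 - 6*l + 8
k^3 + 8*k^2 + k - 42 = (k - 2)*(k + 3)*(k + 7)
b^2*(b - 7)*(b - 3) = b^4 - 10*b^3 + 21*b^2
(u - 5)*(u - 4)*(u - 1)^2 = u^4 - 11*u^3 + 39*u^2 - 49*u + 20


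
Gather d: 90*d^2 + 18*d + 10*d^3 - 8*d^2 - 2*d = 10*d^3 + 82*d^2 + 16*d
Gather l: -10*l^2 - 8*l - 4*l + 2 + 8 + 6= -10*l^2 - 12*l + 16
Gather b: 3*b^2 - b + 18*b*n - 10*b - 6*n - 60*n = 3*b^2 + b*(18*n - 11) - 66*n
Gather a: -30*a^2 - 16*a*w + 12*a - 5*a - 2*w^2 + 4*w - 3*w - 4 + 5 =-30*a^2 + a*(7 - 16*w) - 2*w^2 + w + 1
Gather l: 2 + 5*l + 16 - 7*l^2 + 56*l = -7*l^2 + 61*l + 18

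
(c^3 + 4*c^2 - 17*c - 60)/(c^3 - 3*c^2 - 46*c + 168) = (c^2 + 8*c + 15)/(c^2 + c - 42)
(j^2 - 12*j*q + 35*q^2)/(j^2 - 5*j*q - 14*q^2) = (j - 5*q)/(j + 2*q)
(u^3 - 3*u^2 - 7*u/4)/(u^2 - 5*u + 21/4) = u*(2*u + 1)/(2*u - 3)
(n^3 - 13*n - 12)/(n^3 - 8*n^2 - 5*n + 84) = (n + 1)/(n - 7)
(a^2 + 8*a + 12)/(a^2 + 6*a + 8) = (a + 6)/(a + 4)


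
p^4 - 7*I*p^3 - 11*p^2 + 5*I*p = p*(p - 5*I)*(p - I)^2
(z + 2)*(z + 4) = z^2 + 6*z + 8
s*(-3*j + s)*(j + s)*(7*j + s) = -21*j^3*s - 17*j^2*s^2 + 5*j*s^3 + s^4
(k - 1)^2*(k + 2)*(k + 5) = k^4 + 5*k^3 - 3*k^2 - 13*k + 10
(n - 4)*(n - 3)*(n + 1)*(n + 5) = n^4 - n^3 - 25*n^2 + 37*n + 60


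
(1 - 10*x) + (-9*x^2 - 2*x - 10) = -9*x^2 - 12*x - 9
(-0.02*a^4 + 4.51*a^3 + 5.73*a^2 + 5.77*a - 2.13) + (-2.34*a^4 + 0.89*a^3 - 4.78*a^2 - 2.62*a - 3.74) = -2.36*a^4 + 5.4*a^3 + 0.95*a^2 + 3.15*a - 5.87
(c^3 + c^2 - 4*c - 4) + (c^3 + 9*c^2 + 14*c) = 2*c^3 + 10*c^2 + 10*c - 4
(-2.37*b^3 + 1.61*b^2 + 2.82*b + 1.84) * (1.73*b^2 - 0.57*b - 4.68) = -4.1001*b^5 + 4.1362*b^4 + 15.0525*b^3 - 5.959*b^2 - 14.2464*b - 8.6112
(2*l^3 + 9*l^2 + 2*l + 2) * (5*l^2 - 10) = 10*l^5 + 45*l^4 - 10*l^3 - 80*l^2 - 20*l - 20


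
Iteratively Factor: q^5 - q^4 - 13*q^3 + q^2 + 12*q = (q + 3)*(q^4 - 4*q^3 - q^2 + 4*q) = (q - 4)*(q + 3)*(q^3 - q) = (q - 4)*(q - 1)*(q + 3)*(q^2 + q) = (q - 4)*(q - 1)*(q + 1)*(q + 3)*(q)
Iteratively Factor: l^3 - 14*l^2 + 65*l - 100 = (l - 5)*(l^2 - 9*l + 20) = (l - 5)*(l - 4)*(l - 5)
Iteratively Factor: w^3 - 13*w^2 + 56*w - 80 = (w - 5)*(w^2 - 8*w + 16) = (w - 5)*(w - 4)*(w - 4)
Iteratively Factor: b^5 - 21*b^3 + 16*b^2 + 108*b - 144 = (b + 4)*(b^4 - 4*b^3 - 5*b^2 + 36*b - 36) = (b - 2)*(b + 4)*(b^3 - 2*b^2 - 9*b + 18) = (b - 3)*(b - 2)*(b + 4)*(b^2 + b - 6) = (b - 3)*(b - 2)^2*(b + 4)*(b + 3)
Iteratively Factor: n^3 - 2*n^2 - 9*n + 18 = (n + 3)*(n^2 - 5*n + 6) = (n - 3)*(n + 3)*(n - 2)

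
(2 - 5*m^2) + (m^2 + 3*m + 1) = -4*m^2 + 3*m + 3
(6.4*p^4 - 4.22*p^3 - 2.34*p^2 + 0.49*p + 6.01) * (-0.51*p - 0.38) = -3.264*p^5 - 0.2798*p^4 + 2.797*p^3 + 0.6393*p^2 - 3.2513*p - 2.2838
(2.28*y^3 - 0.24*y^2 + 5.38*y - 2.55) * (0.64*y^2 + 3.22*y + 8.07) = 1.4592*y^5 + 7.188*y^4 + 21.07*y^3 + 13.7548*y^2 + 35.2056*y - 20.5785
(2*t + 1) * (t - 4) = 2*t^2 - 7*t - 4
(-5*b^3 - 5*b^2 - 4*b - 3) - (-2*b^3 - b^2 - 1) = -3*b^3 - 4*b^2 - 4*b - 2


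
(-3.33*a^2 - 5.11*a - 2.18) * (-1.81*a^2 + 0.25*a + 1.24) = 6.0273*a^4 + 8.4166*a^3 - 1.4609*a^2 - 6.8814*a - 2.7032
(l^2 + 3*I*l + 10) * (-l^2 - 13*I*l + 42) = -l^4 - 16*I*l^3 + 71*l^2 - 4*I*l + 420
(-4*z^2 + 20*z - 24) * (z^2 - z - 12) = -4*z^4 + 24*z^3 + 4*z^2 - 216*z + 288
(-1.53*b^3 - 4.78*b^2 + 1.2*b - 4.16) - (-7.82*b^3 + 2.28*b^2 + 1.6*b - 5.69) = 6.29*b^3 - 7.06*b^2 - 0.4*b + 1.53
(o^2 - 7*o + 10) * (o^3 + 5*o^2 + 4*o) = o^5 - 2*o^4 - 21*o^3 + 22*o^2 + 40*o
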